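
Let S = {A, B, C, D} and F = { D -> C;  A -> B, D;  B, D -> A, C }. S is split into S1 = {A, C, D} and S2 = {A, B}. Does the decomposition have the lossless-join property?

Yes

Common attributes: S1 ∩ S2 = {A}.
Closure of {A}: A → B, D applies, adding B, D; B, D → A, C applies, adding C. So (A)⁺ = {A, B, C, D}.
This closure contains every attribute of S1, so S1 ∩ S2 → S1. The join is lossless.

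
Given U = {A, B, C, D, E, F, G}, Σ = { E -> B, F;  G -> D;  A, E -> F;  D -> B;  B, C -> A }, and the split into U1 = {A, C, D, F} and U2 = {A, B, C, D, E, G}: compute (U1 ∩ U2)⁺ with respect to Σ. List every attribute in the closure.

A, B, C, D

U1 ∩ U2 = {A, C, D}.
D → B applies, adding B
Closure: {A, B, C, D}.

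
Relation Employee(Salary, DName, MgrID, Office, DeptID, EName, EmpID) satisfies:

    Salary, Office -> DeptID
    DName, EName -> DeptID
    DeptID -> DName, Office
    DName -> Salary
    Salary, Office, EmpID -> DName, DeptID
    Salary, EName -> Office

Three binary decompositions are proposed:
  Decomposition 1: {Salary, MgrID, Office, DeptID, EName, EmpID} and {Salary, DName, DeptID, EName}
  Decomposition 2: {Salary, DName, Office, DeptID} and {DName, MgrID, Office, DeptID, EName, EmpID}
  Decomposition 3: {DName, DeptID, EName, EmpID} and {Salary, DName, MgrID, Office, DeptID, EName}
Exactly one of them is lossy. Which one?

Decomposition 1: common = {Salary, DeptID, EName}, closure = {Salary, DName, Office, DeptID, EName} → lossless.
Decomposition 2: common = {DName, Office, DeptID}, closure = {Salary, DName, Office, DeptID} → lossless.
Decomposition 3: common = {DName, DeptID, EName}, closure = {Salary, DName, Office, DeptID, EName} → lossy.

Decomposition 3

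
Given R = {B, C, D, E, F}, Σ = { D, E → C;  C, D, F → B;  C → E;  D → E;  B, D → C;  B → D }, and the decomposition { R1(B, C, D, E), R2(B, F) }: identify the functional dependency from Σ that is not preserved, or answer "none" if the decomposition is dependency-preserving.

C, D, F → B

Check C, D, F → B: no single fragment contains all of {B, C, D, F}, and the restricted closure of {C, D, F} across the fragments never reaches {B}.
D, E → C is preserved.
C → E is preserved.
D → E is preserved.
B, D → C is preserved.
B → D is preserved.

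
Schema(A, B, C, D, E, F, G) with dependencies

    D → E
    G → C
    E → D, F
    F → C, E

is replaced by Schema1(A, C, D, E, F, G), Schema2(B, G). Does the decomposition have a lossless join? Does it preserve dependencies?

lossy but dependency-preserving

Lossless test: (G)⁺ = {C, G}, which is a superkey of neither fragment — lossy.
Dependency preservation: every FD's attributes lie within a single fragment, so each can be enforced locally — preserved.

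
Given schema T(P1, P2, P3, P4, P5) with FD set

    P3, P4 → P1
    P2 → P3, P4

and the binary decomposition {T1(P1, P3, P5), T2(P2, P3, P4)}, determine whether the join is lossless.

No

Common attributes: T1 ∩ T2 = {P3}.
No dependency enlarges {P3}, so (P3)⁺ = {P3}.
The closure contains neither all of T1 = {P1, P3, P5} nor all of T2 = {P2, P3, P4}, so the common attributes are not a superkey of either fragment. The join is lossy.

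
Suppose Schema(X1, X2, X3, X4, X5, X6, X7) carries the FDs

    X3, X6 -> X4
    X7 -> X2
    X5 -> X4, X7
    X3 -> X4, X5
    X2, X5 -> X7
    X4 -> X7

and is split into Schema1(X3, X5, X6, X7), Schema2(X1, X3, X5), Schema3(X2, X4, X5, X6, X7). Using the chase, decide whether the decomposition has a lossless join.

Chase test. Columns are X1, X2, X3, X4, X5, X6, X7; row i has aⱼ where attribute j ∈ Schemai, else bᵢⱼ.
Initial tableau (one row per fragment):
  row 1: b11 b12 a3 b14 a5 a6 a7
  row 2: a1 b22 a3 b24 a5 b26 b27
  row 3: b31 a2 b33 a4 a5 a6 a7
Rows 1 and 3 agree on X7; apply X7→X2 and equate their X2 entries.
Rows 1 and 2 agree on X5; apply X5→X4, X7 and equate their X4, X7 entries.
Rows 1 and 3 agree on X5; apply X5→X4, X7 and equate their X4, X7 entries.
Rows 1 and 2 agree on X7; apply X7→X2 and equate their X2 entries.
No row becomes fully distinguished — the join is lossy.

No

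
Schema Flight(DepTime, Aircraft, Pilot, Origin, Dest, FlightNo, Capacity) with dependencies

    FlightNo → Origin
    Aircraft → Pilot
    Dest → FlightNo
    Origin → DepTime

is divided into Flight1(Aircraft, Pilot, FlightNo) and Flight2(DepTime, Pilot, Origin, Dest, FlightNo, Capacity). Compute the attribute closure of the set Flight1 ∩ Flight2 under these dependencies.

DepTime, Pilot, Origin, FlightNo

Flight1 ∩ Flight2 = {Pilot, FlightNo}.
FlightNo → Origin applies, adding Origin
Origin → DepTime applies, adding DepTime
Closure: {DepTime, Pilot, Origin, FlightNo}.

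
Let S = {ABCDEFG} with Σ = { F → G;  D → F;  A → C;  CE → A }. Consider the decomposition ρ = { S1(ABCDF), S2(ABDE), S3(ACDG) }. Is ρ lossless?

Chase test. Columns are ABCDEFG; row i has aⱼ where attribute j ∈ Si, else bᵢⱼ.
Initial tableau (one row per fragment):
  row 1: a1 a2 a3 a4 b15 a6 b17
  row 2: a1 a2 b23 a4 a5 b26 b27
  row 3: a1 b32 a3 a4 b35 b36 a7
Rows 1 and 2 agree on D; apply D→F and equate their F entries.
Rows 1 and 3 agree on D; apply D→F and equate their F entries.
Rows 1 and 2 agree on A; apply A→C and equate their C entries.
Rows 1 and 2 agree on F; apply F→G and equate their G entries.
Rows 1 and 3 agree on F; apply F→G and equate their G entries.
Row 2 is now all distinguished symbols — the join is lossless.

Yes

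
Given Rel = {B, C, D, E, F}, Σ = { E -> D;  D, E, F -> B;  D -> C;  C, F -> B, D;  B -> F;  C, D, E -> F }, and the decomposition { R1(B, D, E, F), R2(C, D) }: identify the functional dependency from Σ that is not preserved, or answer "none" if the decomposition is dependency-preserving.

Check C, F → B, D: no single fragment contains all of {B, C, D, F}, and the restricted closure of {C, F} across the fragments never reaches {B, D}.
E → D is preserved.
D, E, F → B is preserved.
D → C is preserved.
B → F is preserved.
C, D, E → F is preserved.

C, F -> B, D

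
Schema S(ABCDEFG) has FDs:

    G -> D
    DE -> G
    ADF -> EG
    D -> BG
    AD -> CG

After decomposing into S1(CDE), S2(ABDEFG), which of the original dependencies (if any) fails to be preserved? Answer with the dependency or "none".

Check AD → CG: no single fragment contains all of {ACDG}, and the restricted closure of {AD} across the fragments never reaches {CG}.
G → D is preserved.
DE → G is preserved.
ADF → EG is preserved.
D → BG is preserved.

AD -> CG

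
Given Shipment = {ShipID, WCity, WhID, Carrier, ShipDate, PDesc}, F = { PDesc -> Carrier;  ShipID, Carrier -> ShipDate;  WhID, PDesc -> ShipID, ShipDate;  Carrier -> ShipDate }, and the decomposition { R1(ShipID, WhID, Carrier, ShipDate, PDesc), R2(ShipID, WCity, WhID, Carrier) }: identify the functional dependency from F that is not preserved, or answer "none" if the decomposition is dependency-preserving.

none

PDesc → Carrier lies within R1.
ShipID, Carrier → ShipDate lies within R1.
WhID, PDesc → ShipID, ShipDate lies within R1.
Carrier → ShipDate lies within R1.
Every dependency is enforceable on the fragments, so the decomposition is dependency-preserving.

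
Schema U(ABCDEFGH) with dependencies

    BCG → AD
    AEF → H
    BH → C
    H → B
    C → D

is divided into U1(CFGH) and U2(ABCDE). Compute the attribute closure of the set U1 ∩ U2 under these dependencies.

CD

U1 ∩ U2 = {C}.
C → D applies, adding D
Closure: {CD}.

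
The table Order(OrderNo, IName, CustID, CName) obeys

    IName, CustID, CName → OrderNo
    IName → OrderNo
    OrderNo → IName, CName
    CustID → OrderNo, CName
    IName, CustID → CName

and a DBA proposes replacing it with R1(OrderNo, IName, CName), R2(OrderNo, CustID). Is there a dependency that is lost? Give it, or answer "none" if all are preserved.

IName, CustID, CName → OrderNo: restricted closure across fragments reaches OrderNo.
IName → OrderNo lies within R1.
OrderNo → IName, CName lies within R1.
CustID → OrderNo, CName: restricted closure across fragments reaches OrderNo, CName.
IName, CustID → CName: restricted closure across fragments reaches CName.
Every dependency is enforceable on the fragments, so the decomposition is dependency-preserving.

none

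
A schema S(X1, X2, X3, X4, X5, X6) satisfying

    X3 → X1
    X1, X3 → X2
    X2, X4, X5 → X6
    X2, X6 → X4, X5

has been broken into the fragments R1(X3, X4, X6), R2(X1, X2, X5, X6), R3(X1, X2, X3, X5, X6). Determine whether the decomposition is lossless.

Chase test. Columns are X1, X2, X3, X4, X5, X6; row i has aⱼ where attribute j ∈ Ri, else bᵢⱼ.
Initial tableau (one row per fragment):
  row 1: b11 b12 a3 a4 b15 a6
  row 2: a1 a2 b23 b24 a5 a6
  row 3: a1 a2 a3 b34 a5 a6
Rows 1 and 3 agree on X3; apply X3→X1 and equate their X1 entries.
Rows 1 and 3 agree on X1, X3; apply X1, X3→X2 and equate their X2 entries.
Rows 1 and 2 agree on X2, X6; apply X2, X6→X4, X5 and equate their X4, X5 entries.
Rows 1 and 3 agree on X2, X6; apply X2, X6→X4, X5 and equate their X4, X5 entries.
Row 1 is now all distinguished symbols — the join is lossless.

Yes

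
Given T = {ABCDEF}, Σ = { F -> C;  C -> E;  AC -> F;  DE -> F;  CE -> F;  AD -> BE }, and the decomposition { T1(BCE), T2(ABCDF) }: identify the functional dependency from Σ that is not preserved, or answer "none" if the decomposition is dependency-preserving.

DE -> F

Check DE → F: no single fragment contains all of {DEF}, and the restricted closure of {DE} across the fragments never reaches {F}.
F → C is preserved.
C → E is preserved.
AC → F is preserved.
CE → F is preserved.
AD → BE is preserved.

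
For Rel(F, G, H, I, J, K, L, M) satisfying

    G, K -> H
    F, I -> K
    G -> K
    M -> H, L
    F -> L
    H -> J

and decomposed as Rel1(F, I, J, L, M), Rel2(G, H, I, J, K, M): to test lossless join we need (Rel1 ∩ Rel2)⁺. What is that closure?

H, I, J, L, M

Rel1 ∩ Rel2 = {I, J, M}.
M → H, L applies, adding H, L
Closure: {H, I, J, L, M}.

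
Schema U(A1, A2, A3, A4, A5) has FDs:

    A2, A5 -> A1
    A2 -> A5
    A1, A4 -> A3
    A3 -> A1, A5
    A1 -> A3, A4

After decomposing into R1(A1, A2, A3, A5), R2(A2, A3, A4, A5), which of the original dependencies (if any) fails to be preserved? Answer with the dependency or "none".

A2, A5 → A1 lies within R1.
A2 → A5 lies within R1.
A1, A4 → A3: restricted closure across fragments reaches A3.
A3 → A1, A5 lies within R1.
A1 → A3, A4: restricted closure across fragments reaches A3, A4.
Every dependency is enforceable on the fragments, so the decomposition is dependency-preserving.

none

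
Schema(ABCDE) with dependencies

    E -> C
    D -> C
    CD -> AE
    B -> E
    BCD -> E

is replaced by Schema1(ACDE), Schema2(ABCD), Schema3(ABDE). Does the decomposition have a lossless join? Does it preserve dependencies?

Lossless test (chase): Rows 1 and 3 agree on E; apply E→C and equate their C entries. Rows 1 and 2 agree on CD; apply CD→AE and equate their AE entries. Row 2 is now all distinguished symbols — the join is lossless.
Dependency preservation: BCD → E is not contained in any single fragment, but the restricted closure of its left-hand side across the fragments still reaches the right-hand side; the remaining FDs each lie inside some fragment. All dependencies are preserved.

lossless and dependency-preserving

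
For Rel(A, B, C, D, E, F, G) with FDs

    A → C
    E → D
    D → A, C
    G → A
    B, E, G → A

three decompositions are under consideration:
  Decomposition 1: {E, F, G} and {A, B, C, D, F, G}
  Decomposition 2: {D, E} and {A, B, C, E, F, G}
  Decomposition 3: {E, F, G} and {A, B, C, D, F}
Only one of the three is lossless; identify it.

Decomposition 1: common = {F, G}, closure = {A, C, F, G} → lossy.
Decomposition 2: common = {E}, closure = {A, C, D, E} → lossless.
Decomposition 3: common = {F}, closure = {F} → lossy.

Decomposition 2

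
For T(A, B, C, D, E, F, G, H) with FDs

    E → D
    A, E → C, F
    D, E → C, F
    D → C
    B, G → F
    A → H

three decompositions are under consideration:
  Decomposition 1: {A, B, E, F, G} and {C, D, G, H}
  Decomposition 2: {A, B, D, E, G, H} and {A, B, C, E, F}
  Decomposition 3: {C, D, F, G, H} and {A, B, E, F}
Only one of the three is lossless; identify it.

Decomposition 1: common = {G}, closure = {G} → lossy.
Decomposition 2: common = {A, B, E}, closure = {A, B, C, D, E, F, H} → lossless.
Decomposition 3: common = {F}, closure = {F} → lossy.

Decomposition 2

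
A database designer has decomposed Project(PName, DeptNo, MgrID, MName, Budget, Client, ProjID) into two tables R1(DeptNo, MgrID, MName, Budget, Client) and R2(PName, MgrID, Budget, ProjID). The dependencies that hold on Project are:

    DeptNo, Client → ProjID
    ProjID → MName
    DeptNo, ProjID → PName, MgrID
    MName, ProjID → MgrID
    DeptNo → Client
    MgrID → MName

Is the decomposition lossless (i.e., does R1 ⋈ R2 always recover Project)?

No

Common attributes: R1 ∩ R2 = {MgrID, Budget}.
Closure of {MgrID, Budget}: MgrID → MName applies, adding MName. So (MgrID, Budget)⁺ = {MgrID, MName, Budget}.
The closure contains neither all of R1 = {DeptNo, MgrID, MName, Budget, Client} nor all of R2 = {PName, MgrID, Budget, ProjID}, so the common attributes are not a superkey of either fragment. The join is lossy.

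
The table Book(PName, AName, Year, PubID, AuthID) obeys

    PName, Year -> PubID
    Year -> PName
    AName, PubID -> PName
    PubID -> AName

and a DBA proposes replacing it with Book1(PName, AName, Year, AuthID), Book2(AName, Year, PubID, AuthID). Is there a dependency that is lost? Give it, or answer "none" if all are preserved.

AName, PubID -> PName

Check AName, PubID → PName: no single fragment contains all of {PName, AName, PubID}, and the restricted closure of {AName, PubID} across the fragments never reaches {PName}.
PName, Year → PubID is preserved.
Year → PName is preserved.
PubID → AName is preserved.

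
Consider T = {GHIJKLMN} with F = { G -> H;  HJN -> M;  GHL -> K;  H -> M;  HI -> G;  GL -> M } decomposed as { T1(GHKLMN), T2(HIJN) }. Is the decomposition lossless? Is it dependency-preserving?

Lossless test: (HN)⁺ = {HMN}, which is a superkey of neither fragment — lossy.
Dependency preservation: the restricted closure of {HI} across the fragments never reaches {G}, so HI → G cannot be enforced without a join — not preserved.

lossy and not dependency-preserving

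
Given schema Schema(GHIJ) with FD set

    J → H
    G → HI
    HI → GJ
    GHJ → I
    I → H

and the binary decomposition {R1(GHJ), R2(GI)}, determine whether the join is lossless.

Common attributes: R1 ∩ R2 = {G}.
Closure of {G}: G → HI applies, adding HI; HI → GJ applies, adding J. So (G)⁺ = {GHIJ}.
This closure contains every attribute of R1, so R1 ∩ R2 → R1. The join is lossless.

Yes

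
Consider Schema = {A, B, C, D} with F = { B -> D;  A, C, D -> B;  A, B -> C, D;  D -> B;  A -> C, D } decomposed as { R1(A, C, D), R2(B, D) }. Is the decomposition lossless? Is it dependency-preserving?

lossless and dependency-preserving

Lossless test: (D)⁺ = {B, D}, which contains all of one fragment — lossless.
Dependency preservation: A, C, D → B; A, B → C, D are not contained in any single fragment, but the restricted closure of each left-hand side across the fragments still reaches the right-hand side; the remaining FDs each lie inside some fragment. All dependencies are preserved.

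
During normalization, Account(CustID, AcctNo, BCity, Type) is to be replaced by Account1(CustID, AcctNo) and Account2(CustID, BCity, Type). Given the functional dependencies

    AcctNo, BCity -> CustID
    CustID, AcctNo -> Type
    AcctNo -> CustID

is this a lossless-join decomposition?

No

Common attributes: Account1 ∩ Account2 = {CustID}.
No dependency enlarges {CustID}, so (CustID)⁺ = {CustID}.
The closure contains neither all of Account1 = {CustID, AcctNo} nor all of Account2 = {CustID, BCity, Type}, so the common attributes are not a superkey of either fragment. The join is lossy.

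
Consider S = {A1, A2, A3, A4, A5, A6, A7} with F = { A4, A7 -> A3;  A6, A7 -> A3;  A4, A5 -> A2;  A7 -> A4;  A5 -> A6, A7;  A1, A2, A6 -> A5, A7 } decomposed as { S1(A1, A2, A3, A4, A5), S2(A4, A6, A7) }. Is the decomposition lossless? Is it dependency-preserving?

lossy and not dependency-preserving

Lossless test: (A4)⁺ = {A4}, which is a superkey of neither fragment — lossy.
Dependency preservation: the restricted closure of {A4, A7} across the fragments never reaches {A3}, so A4, A7 → A3 cannot be enforced without a join — not preserved.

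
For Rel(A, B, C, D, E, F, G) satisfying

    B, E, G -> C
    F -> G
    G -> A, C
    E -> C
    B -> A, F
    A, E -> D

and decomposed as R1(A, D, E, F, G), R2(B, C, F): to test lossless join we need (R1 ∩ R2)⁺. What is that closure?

A, C, F, G

R1 ∩ R2 = {F}.
F → G applies, adding G
G → A, C applies, adding A, C
Closure: {A, C, F, G}.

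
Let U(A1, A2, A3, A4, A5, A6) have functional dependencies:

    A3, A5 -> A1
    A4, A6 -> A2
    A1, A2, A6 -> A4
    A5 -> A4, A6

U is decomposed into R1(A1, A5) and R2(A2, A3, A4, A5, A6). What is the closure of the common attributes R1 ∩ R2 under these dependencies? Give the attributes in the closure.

R1 ∩ R2 = {A5}.
A5 → A4, A6 applies, adding A4, A6
A4, A6 → A2 applies, adding A2
Closure: {A2, A4, A5, A6}.

A2, A4, A5, A6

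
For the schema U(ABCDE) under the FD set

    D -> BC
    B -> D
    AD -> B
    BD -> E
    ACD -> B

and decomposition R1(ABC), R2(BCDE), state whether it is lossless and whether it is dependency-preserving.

lossless and dependency-preserving

Lossless test: (BC)⁺ = {BCDE}, which contains all of one fragment — lossless.
Dependency preservation: AD → B; ACD → B are not contained in any single fragment, but the restricted closure of each left-hand side across the fragments still reaches the right-hand side; the remaining FDs each lie inside some fragment. All dependencies are preserved.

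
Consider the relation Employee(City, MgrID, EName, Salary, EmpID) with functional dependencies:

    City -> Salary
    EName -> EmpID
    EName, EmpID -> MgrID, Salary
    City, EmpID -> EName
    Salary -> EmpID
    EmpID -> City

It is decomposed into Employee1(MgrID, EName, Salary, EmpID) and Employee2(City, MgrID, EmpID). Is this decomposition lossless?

Common attributes: Employee1 ∩ Employee2 = {MgrID, EmpID}.
Closure of {MgrID, EmpID}: EmpID → City applies, adding City; City → Salary applies, adding Salary; City, EmpID → EName applies, adding EName. So (MgrID, EmpID)⁺ = {City, MgrID, EName, Salary, EmpID}.
This closure contains every attribute of Employee1, so Employee1 ∩ Employee2 → Employee1. The join is lossless.

Yes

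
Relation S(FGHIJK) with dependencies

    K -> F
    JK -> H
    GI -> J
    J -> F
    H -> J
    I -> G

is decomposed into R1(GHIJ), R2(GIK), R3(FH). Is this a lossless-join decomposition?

No

Chase test. Columns are FGHIJK; row i has aⱼ where attribute j ∈ Ri, else bᵢⱼ.
Initial tableau (one row per fragment):
  row 1: b11 a2 a3 a4 a5 b16
  row 2: b21 a2 b23 a4 b25 a6
  row 3: a1 b32 a3 b34 b35 b36
Rows 1 and 2 agree on GI; apply GI→J and equate their J entries.
Rows 1 and 2 agree on J; apply J→F and equate their F entries.
Rows 1 and 3 agree on H; apply H→J and equate their J entries.
Rows 1 and 3 agree on J; apply J→F and equate their F entries.
No row becomes fully distinguished — the join is lossy.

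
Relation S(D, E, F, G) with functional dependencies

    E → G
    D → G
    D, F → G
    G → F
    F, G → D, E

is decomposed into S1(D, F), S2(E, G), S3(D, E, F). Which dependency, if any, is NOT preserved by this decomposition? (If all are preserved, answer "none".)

E → G lies within S2.
D → G: restricted closure across fragments reaches G.
D, F → G: restricted closure across fragments reaches G.
G → F: restricted closure across fragments reaches F.
F, G → D, E: restricted closure across fragments reaches D, E.
Every dependency is enforceable on the fragments, so the decomposition is dependency-preserving.

none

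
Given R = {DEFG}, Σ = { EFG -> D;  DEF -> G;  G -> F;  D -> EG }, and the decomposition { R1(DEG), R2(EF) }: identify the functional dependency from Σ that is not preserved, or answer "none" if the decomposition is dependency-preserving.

Check G → F: no single fragment contains all of {FG}, and the restricted closure of {G} across the fragments never reaches {F}.
EFG → D is preserved.
DEF → G is preserved.
D → EG is preserved.

G -> F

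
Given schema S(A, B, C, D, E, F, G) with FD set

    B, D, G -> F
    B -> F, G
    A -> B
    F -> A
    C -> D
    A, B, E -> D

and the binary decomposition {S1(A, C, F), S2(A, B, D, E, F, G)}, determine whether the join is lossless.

No

Common attributes: S1 ∩ S2 = {A, F}.
Closure of {A, F}: A → B applies, adding B; B → F, G applies, adding G. So (A, F)⁺ = {A, B, F, G}.
The closure contains neither all of S1 = {A, C, F} nor all of S2 = {A, B, D, E, F, G}, so the common attributes are not a superkey of either fragment. The join is lossy.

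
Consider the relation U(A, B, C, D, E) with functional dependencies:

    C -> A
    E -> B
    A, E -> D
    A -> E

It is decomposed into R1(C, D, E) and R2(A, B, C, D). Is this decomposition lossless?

Common attributes: R1 ∩ R2 = {C, D}.
Closure of {C, D}: C → A applies, adding A; A → E applies, adding E; E → B applies, adding B. So (C, D)⁺ = {A, B, C, D, E}.
This closure contains every attribute of R1, so R1 ∩ R2 → R1. The join is lossless.

Yes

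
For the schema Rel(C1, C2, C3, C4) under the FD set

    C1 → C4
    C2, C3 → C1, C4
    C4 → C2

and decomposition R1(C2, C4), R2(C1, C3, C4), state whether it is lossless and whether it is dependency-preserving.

lossless but not dependency-preserving

Lossless test: (C4)⁺ = {C2, C4}, which contains all of one fragment — lossless.
Dependency preservation: the restricted closure of {C2, C3} across the fragments never reaches {C1, C4}, so C2, C3 → C1, C4 cannot be enforced without a join — not preserved.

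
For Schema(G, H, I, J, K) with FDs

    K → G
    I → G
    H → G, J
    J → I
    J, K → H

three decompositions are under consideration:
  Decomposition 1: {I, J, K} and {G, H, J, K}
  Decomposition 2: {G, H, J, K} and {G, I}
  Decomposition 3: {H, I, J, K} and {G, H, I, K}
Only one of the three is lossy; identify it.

Decomposition 2

Decomposition 1: common = {J, K}, closure = {G, H, I, J, K} → lossless.
Decomposition 2: common = {G}, closure = {G} → lossy.
Decomposition 3: common = {H, I, K}, closure = {G, H, I, J, K} → lossless.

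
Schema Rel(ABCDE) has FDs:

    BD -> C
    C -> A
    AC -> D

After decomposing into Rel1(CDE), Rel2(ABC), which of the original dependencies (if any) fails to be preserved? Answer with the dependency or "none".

BD -> C

Check BD → C: no single fragment contains all of {BCD}, and the restricted closure of {BD} across the fragments never reaches {C}.
C → A is preserved.
AC → D is preserved.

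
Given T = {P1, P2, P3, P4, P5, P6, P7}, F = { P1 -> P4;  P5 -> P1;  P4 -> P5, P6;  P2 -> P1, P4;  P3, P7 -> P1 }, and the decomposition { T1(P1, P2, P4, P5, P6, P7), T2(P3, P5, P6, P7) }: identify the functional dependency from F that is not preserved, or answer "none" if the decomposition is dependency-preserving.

none

P1 → P4 lies within T1.
P5 → P1 lies within T1.
P4 → P5, P6 lies within T1.
P2 → P1, P4 lies within T1.
P3, P7 → P1: restricted closure across fragments reaches P1.
Every dependency is enforceable on the fragments, so the decomposition is dependency-preserving.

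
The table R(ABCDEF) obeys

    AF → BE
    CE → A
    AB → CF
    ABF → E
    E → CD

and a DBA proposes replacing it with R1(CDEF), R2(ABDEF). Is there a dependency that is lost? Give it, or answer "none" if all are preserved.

none

AF → BE lies within R2.
CE → A: restricted closure across fragments reaches A.
AB → CF: restricted closure across fragments reaches CF.
ABF → E lies within R2.
E → CD lies within R1.
Every dependency is enforceable on the fragments, so the decomposition is dependency-preserving.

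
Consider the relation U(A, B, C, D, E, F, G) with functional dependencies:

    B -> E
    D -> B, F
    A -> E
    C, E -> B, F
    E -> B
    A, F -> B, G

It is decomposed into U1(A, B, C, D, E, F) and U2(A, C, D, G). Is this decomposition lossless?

Yes

Common attributes: U1 ∩ U2 = {A, C, D}.
Closure of {A, C, D}: D → B, F applies, adding B, F; A → E applies, adding E; A, F → B, G applies, adding G. So (A, C, D)⁺ = {A, B, C, D, E, F, G}.
This closure contains every attribute of U1, so U1 ∩ U2 → U1. The join is lossless.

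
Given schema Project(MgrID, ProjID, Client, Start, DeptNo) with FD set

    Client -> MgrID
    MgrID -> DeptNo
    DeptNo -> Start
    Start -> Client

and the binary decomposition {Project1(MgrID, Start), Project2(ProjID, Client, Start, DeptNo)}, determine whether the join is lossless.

Common attributes: Project1 ∩ Project2 = {Start}.
Closure of {Start}: Start → Client applies, adding Client; Client → MgrID applies, adding MgrID; MgrID → DeptNo applies, adding DeptNo. So (Start)⁺ = {MgrID, Client, Start, DeptNo}.
This closure contains every attribute of Project1, so Project1 ∩ Project2 → Project1. The join is lossless.

Yes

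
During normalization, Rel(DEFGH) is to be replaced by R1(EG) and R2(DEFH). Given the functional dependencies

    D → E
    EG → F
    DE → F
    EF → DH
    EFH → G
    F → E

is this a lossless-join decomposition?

Common attributes: R1 ∩ R2 = {E}.
No dependency enlarges {E}, so (E)⁺ = {E}.
The closure contains neither all of R1 = {EG} nor all of R2 = {DEFH}, so the common attributes are not a superkey of either fragment. The join is lossy.

No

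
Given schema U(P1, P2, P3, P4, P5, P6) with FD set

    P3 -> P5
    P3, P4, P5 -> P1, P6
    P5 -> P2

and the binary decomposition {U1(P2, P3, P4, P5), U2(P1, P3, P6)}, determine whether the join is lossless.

No

Common attributes: U1 ∩ U2 = {P3}.
Closure of {P3}: P3 → P5 applies, adding P5; P5 → P2 applies, adding P2. So (P3)⁺ = {P2, P3, P5}.
The closure contains neither all of U1 = {P2, P3, P4, P5} nor all of U2 = {P1, P3, P6}, so the common attributes are not a superkey of either fragment. The join is lossy.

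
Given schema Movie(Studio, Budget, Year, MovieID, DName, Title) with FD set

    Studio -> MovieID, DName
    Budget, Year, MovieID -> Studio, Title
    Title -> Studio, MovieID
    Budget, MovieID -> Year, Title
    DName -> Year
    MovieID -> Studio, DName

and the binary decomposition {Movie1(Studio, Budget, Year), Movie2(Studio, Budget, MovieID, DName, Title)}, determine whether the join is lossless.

Yes

Common attributes: Movie1 ∩ Movie2 = {Studio, Budget}.
Closure of {Studio, Budget}: Studio → MovieID, DName applies, adding MovieID, DName; Budget, MovieID → Year, Title applies, adding Year, Title. So (Studio, Budget)⁺ = {Studio, Budget, Year, MovieID, DName, Title}.
This closure contains every attribute of Movie1, so Movie1 ∩ Movie2 → Movie1. The join is lossless.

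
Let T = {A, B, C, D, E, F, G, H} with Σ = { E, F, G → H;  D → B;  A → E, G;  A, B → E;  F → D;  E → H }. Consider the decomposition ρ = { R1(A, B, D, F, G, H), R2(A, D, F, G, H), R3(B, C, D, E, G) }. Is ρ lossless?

Chase test. Columns are A, B, C, D, E, F, G, H; row i has aⱼ where attribute j ∈ Ri, else bᵢⱼ.
Initial tableau (one row per fragment):
  row 1: a1 a2 b13 a4 b15 a6 a7 a8
  row 2: a1 b22 b23 a4 b25 a6 a7 a8
  row 3: b31 a2 a3 a4 a5 b36 a7 b38
Rows 1 and 2 agree on D; apply D→B and equate their B entries.
Rows 1 and 2 agree on A; apply A→E, G and equate their E, G entries.
No row becomes fully distinguished — the join is lossy.

No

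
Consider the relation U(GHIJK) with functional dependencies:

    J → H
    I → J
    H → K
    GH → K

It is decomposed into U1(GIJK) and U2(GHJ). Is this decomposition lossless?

Yes

Common attributes: U1 ∩ U2 = {GJ}.
Closure of {GJ}: J → H applies, adding H; H → K applies, adding K. So (GJ)⁺ = {GHJK}.
This closure contains every attribute of U2, so U1 ∩ U2 → U2. The join is lossless.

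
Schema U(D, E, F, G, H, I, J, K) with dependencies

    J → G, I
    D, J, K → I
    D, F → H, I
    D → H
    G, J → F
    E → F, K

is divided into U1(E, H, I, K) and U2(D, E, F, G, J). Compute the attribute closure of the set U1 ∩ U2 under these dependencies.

U1 ∩ U2 = {E}.
E → F, K applies, adding F, K
Closure: {E, F, K}.

E, F, K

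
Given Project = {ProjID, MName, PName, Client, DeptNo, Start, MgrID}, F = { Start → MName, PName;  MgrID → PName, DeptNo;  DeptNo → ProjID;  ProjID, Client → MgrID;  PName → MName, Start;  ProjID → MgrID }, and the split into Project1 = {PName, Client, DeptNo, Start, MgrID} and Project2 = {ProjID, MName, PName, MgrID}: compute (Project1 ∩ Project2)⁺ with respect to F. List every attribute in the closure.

Project1 ∩ Project2 = {PName, MgrID}.
MgrID → PName, DeptNo applies, adding DeptNo
DeptNo → ProjID applies, adding ProjID
PName → MName, Start applies, adding MName, Start
Closure: {ProjID, MName, PName, DeptNo, Start, MgrID}.

ProjID, MName, PName, DeptNo, Start, MgrID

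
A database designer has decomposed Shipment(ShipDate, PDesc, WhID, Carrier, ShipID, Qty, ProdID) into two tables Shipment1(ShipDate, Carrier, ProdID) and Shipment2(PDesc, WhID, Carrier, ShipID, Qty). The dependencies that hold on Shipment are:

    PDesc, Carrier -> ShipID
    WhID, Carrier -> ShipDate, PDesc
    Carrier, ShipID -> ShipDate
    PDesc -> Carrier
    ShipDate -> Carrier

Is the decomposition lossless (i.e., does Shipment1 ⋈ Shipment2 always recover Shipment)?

No

Common attributes: Shipment1 ∩ Shipment2 = {Carrier}.
No dependency enlarges {Carrier}, so (Carrier)⁺ = {Carrier}.
The closure contains neither all of Shipment1 = {ShipDate, Carrier, ProdID} nor all of Shipment2 = {PDesc, WhID, Carrier, ShipID, Qty}, so the common attributes are not a superkey of either fragment. The join is lossy.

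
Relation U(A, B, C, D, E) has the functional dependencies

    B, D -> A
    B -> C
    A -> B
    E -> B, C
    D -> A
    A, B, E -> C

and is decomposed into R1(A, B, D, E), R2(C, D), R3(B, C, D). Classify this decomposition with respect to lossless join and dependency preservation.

lossless and dependency-preserving

Lossless test (chase): Rows 1 and 3 agree on B, D; apply B, D→A and equate their A entries. Rows 1 and 3 agree on B; apply B→C and equate their C entries. Rows 1 and 2 agree on D; apply D→A and equate their A entries. Rows 1 and 2 agree on A; apply A→B and equate their B entries. Row 1 is now all distinguished symbols — the join is lossless.
Dependency preservation: E → B, C; A, B, E → C are not contained in any single fragment, but the restricted closure of each left-hand side across the fragments still reaches the right-hand side; the remaining FDs each lie inside some fragment. All dependencies are preserved.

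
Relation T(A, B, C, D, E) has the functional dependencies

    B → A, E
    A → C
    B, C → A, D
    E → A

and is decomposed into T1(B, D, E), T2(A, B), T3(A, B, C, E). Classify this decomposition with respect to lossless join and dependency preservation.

lossless and dependency-preserving

Lossless test (chase): Rows 1 and 2 agree on B; apply B→A, E and equate their A, E entries. Rows 1 and 2 agree on A; apply A→C and equate their C entries. Rows 1 and 3 agree on A; apply A→C and equate their C entries. Rows 1 and 2 agree on B, C; apply B, C→A, D and equate their A, D entries. Rows 1 and 3 agree on B, C; apply B, C→A, D and equate their A, D entries. Row 1 is now all distinguished symbols — the join is lossless.
Dependency preservation: B, C → A, D is not contained in any single fragment, but the restricted closure of its left-hand side across the fragments still reaches the right-hand side; the remaining FDs each lie inside some fragment. All dependencies are preserved.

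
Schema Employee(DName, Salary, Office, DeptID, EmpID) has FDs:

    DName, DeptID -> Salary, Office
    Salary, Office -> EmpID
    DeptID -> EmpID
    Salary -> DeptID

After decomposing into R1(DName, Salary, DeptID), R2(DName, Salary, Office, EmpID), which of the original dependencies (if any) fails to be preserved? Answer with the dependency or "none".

Check DeptID → EmpID: no single fragment contains all of {DeptID, EmpID}, and the restricted closure of {DeptID} across the fragments never reaches {EmpID}.
DName, DeptID → Salary, Office is preserved.
Salary, Office → EmpID is preserved.
Salary → DeptID is preserved.

DeptID -> EmpID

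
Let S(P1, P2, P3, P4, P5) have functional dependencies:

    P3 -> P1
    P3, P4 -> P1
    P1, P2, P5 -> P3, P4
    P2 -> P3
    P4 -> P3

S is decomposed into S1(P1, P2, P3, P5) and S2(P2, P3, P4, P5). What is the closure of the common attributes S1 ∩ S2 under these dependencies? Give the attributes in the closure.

P1, P2, P3, P4, P5

S1 ∩ S2 = {P2, P3, P5}.
P3 → P1 applies, adding P1
P1, P2, P5 → P3, P4 applies, adding P4
Closure: {P1, P2, P3, P4, P5}.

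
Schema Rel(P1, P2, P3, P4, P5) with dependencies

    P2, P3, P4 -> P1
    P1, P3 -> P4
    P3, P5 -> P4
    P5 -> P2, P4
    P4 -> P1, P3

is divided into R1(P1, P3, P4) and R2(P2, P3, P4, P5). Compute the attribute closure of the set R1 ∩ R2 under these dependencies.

P1, P3, P4

R1 ∩ R2 = {P3, P4}.
P4 → P1, P3 applies, adding P1
Closure: {P1, P3, P4}.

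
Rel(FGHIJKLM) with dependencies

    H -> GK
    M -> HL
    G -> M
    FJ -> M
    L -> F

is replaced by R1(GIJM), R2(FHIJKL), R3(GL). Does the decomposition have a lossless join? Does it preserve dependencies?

lossless but not dependency-preserving

Lossless test (chase): Rows 1 and 3 agree on G; apply G→M and equate their M entries. Rows 2 and 3 agree on L; apply L→F and equate their F entries. Rows 1 and 3 agree on M; apply M→HL and equate their HL entries. Rows 1 and 2 agree on L; apply L→F and equate their F entries. Rows 1 and 3 agree on H; apply H→GK and equate their GK entries. Rows 1 and 2 agree on FJ; apply FJ→M and equate their M entries. Rows 1 and 2 agree on M; apply M→HL and equate their HL entries. Rows 1 and 2 agree on H; apply H→GK and equate their GK entries. Row 1 is now all distinguished symbols — the join is lossless.
Dependency preservation: the restricted closure of {H} across the fragments never reaches {GK}, so H → GK cannot be enforced without a join — not preserved.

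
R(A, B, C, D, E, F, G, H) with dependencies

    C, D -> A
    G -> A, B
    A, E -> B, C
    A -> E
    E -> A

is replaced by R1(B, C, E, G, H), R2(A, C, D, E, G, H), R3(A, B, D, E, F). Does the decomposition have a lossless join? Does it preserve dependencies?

lossy but dependency-preserving

Lossless test (chase): Rows 1 and 2 agree on G; apply G→A, B and equate their A, B entries. Rows 1 and 3 agree on A, E; apply A, E→B, C and equate their B, C entries. No row becomes fully distinguished — the join is lossy.
Dependency preservation: G → A, B; A, E → B, C are not contained in any single fragment, but the restricted closure of each left-hand side across the fragments still reaches the right-hand side; the remaining FDs each lie inside some fragment. All dependencies are preserved.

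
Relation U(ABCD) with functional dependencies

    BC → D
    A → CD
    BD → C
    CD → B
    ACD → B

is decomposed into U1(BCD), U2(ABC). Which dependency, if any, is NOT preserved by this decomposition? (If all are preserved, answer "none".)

none

BC → D lies within U1.
A → CD: restricted closure across fragments reaches CD.
BD → C lies within U1.
CD → B lies within U1.
ACD → B: restricted closure across fragments reaches B.
Every dependency is enforceable on the fragments, so the decomposition is dependency-preserving.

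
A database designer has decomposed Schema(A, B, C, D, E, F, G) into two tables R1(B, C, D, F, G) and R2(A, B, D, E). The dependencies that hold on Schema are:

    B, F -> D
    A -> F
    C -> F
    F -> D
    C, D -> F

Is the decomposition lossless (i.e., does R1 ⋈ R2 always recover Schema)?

No

Common attributes: R1 ∩ R2 = {B, D}.
No dependency enlarges {B, D}, so (B, D)⁺ = {B, D}.
The closure contains neither all of R1 = {B, C, D, F, G} nor all of R2 = {A, B, D, E}, so the common attributes are not a superkey of either fragment. The join is lossy.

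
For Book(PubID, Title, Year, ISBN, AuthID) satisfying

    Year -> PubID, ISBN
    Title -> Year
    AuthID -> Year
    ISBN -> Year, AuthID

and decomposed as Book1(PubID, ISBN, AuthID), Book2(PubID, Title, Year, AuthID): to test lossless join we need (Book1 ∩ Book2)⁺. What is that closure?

PubID, Year, ISBN, AuthID

Book1 ∩ Book2 = {PubID, AuthID}.
AuthID → Year applies, adding Year
Year → PubID, ISBN applies, adding ISBN
Closure: {PubID, Year, ISBN, AuthID}.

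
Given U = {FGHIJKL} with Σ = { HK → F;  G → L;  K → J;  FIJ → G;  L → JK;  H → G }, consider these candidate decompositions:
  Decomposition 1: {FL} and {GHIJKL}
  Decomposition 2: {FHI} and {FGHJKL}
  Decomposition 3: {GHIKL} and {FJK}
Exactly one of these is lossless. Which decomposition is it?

Decomposition 1: common = {L}, closure = {JKL} → lossy.
Decomposition 2: common = {FH}, closure = {FGHJKL} → lossless.
Decomposition 3: common = {K}, closure = {JK} → lossy.

Decomposition 2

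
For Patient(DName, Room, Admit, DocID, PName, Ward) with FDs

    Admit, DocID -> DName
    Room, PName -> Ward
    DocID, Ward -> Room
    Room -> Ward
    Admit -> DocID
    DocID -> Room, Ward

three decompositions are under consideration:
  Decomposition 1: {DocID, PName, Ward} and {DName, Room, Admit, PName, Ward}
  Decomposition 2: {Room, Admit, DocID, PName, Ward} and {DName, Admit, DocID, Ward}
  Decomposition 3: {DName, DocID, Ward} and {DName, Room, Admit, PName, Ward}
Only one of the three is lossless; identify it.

Decomposition 2

Decomposition 1: common = {PName, Ward}, closure = {PName, Ward} → lossy.
Decomposition 2: common = {Admit, DocID, Ward}, closure = {DName, Room, Admit, DocID, Ward} → lossless.
Decomposition 3: common = {DName, Ward}, closure = {DName, Ward} → lossy.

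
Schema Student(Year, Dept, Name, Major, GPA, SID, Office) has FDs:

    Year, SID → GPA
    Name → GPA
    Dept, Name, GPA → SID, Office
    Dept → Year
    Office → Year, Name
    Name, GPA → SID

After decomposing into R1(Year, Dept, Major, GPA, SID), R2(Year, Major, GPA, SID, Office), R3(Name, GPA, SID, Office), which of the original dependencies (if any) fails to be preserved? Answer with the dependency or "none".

Check Dept, Name, GPA → SID, Office: no single fragment contains all of {Dept, Name, GPA, SID, Office}, and the restricted closure of {Dept, Name, GPA} across the fragments never reaches {SID, Office}.
Year, SID → GPA is preserved.
Name → GPA is preserved.
Dept → Year is preserved.
Office → Year, Name is preserved.
Name, GPA → SID is preserved.

Dept, Name, GPA → SID, Office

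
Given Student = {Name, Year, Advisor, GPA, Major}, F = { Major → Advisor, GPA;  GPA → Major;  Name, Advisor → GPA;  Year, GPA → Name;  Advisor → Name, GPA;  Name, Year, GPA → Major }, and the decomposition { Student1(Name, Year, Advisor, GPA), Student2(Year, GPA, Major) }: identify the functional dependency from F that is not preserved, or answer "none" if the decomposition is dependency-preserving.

none

Major → Advisor, GPA: restricted closure across fragments reaches Advisor, GPA.
GPA → Major lies within Student2.
Name, Advisor → GPA lies within Student1.
Year, GPA → Name lies within Student1.
Advisor → Name, GPA lies within Student1.
Name, Year, GPA → Major: restricted closure across fragments reaches Major.
Every dependency is enforceable on the fragments, so the decomposition is dependency-preserving.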